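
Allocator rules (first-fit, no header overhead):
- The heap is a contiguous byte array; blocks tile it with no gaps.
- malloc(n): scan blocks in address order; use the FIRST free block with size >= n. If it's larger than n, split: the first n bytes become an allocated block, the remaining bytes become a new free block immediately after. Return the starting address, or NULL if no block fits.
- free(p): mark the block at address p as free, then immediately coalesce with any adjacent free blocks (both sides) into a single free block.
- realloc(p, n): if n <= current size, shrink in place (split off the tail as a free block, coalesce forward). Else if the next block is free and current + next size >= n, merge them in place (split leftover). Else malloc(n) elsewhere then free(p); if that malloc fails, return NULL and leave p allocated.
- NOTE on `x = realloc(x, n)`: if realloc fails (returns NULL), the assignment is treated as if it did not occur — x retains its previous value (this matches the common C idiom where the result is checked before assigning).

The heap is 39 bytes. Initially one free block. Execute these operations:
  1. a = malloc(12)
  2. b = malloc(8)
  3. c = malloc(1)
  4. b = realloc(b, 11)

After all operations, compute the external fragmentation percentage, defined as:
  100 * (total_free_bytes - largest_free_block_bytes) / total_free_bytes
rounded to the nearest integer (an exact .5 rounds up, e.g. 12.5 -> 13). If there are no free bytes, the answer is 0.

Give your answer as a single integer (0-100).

Op 1: a = malloc(12) -> a = 0; heap: [0-11 ALLOC][12-38 FREE]
Op 2: b = malloc(8) -> b = 12; heap: [0-11 ALLOC][12-19 ALLOC][20-38 FREE]
Op 3: c = malloc(1) -> c = 20; heap: [0-11 ALLOC][12-19 ALLOC][20-20 ALLOC][21-38 FREE]
Op 4: b = realloc(b, 11) -> b = 21; heap: [0-11 ALLOC][12-19 FREE][20-20 ALLOC][21-31 ALLOC][32-38 FREE]
Free blocks: [8 7] total_free=15 largest=8 -> 100*(15-8)/15 = 700/15 ≈ 46.667 -> rounds to 47

Answer: 47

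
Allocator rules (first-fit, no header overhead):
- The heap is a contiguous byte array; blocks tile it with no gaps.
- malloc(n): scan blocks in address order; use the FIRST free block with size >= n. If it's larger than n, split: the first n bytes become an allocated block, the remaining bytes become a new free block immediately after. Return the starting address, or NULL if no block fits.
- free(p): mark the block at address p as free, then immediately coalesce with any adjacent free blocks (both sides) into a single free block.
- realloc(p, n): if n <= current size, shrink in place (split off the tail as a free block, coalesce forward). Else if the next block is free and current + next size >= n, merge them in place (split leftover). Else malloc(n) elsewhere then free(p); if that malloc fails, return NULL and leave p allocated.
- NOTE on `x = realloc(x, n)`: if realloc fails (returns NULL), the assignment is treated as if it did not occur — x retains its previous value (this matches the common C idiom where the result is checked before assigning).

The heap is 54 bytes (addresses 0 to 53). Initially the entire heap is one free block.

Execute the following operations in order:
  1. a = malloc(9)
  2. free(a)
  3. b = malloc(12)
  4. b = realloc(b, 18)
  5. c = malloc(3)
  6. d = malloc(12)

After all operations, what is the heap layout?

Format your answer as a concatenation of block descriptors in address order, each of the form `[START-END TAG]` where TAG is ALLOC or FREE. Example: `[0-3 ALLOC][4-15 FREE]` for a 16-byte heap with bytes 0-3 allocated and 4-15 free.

Op 1: a = malloc(9) -> a = 0; heap: [0-8 ALLOC][9-53 FREE]
Op 2: free(a) -> (freed a); heap: [0-53 FREE]
Op 3: b = malloc(12) -> b = 0; heap: [0-11 ALLOC][12-53 FREE]
Op 4: b = realloc(b, 18) -> b = 0; heap: [0-17 ALLOC][18-53 FREE]
Op 5: c = malloc(3) -> c = 18; heap: [0-17 ALLOC][18-20 ALLOC][21-53 FREE]
Op 6: d = malloc(12) -> d = 21; heap: [0-17 ALLOC][18-20 ALLOC][21-32 ALLOC][33-53 FREE]

Answer: [0-17 ALLOC][18-20 ALLOC][21-32 ALLOC][33-53 FREE]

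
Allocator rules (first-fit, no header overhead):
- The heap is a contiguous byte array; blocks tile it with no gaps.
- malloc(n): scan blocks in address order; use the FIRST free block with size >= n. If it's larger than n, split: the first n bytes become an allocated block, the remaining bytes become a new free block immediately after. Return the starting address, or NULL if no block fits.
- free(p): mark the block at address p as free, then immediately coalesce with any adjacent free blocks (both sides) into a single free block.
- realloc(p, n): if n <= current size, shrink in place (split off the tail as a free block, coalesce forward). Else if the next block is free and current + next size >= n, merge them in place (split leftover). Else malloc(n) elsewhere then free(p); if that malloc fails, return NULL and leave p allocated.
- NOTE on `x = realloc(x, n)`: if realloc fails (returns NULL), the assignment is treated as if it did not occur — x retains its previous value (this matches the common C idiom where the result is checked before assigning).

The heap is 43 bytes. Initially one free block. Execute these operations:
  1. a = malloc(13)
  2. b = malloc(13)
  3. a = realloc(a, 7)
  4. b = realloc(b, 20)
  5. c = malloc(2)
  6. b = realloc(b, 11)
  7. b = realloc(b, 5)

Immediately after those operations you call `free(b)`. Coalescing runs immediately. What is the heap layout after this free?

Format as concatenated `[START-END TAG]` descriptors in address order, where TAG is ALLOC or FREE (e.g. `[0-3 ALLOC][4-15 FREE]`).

Answer: [0-6 ALLOC][7-8 ALLOC][9-42 FREE]

Derivation:
Op 1: a = malloc(13) -> a = 0; heap: [0-12 ALLOC][13-42 FREE]
Op 2: b = malloc(13) -> b = 13; heap: [0-12 ALLOC][13-25 ALLOC][26-42 FREE]
Op 3: a = realloc(a, 7) -> a = 0; heap: [0-6 ALLOC][7-12 FREE][13-25 ALLOC][26-42 FREE]
Op 4: b = realloc(b, 20) -> b = 13; heap: [0-6 ALLOC][7-12 FREE][13-32 ALLOC][33-42 FREE]
Op 5: c = malloc(2) -> c = 7; heap: [0-6 ALLOC][7-8 ALLOC][9-12 FREE][13-32 ALLOC][33-42 FREE]
Op 6: b = realloc(b, 11) -> b = 13; heap: [0-6 ALLOC][7-8 ALLOC][9-12 FREE][13-23 ALLOC][24-42 FREE]
Op 7: b = realloc(b, 5) -> b = 13; heap: [0-6 ALLOC][7-8 ALLOC][9-12 FREE][13-17 ALLOC][18-42 FREE]
free(b): b = 13 -> block [13-17 ALLOC]; mark free, coalesce with adjacent free neighbors -> [0-6 ALLOC][7-8 ALLOC][9-42 FREE]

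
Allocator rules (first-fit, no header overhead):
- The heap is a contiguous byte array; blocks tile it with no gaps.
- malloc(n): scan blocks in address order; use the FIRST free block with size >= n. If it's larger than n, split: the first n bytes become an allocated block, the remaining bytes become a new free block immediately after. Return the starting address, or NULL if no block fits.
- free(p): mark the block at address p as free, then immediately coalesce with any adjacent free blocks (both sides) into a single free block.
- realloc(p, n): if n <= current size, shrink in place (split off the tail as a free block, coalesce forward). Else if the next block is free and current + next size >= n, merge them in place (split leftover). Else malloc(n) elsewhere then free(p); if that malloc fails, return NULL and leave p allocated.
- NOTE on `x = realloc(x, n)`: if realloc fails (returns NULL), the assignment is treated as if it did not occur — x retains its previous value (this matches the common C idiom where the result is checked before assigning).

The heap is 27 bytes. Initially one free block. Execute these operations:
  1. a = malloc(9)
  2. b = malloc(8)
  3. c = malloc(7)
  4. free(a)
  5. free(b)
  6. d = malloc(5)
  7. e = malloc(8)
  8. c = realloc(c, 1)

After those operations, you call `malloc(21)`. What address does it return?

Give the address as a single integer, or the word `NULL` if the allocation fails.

Op 1: a = malloc(9) -> a = 0; heap: [0-8 ALLOC][9-26 FREE]
Op 2: b = malloc(8) -> b = 9; heap: [0-8 ALLOC][9-16 ALLOC][17-26 FREE]
Op 3: c = malloc(7) -> c = 17; heap: [0-8 ALLOC][9-16 ALLOC][17-23 ALLOC][24-26 FREE]
Op 4: free(a) -> (freed a); heap: [0-8 FREE][9-16 ALLOC][17-23 ALLOC][24-26 FREE]
Op 5: free(b) -> (freed b); heap: [0-16 FREE][17-23 ALLOC][24-26 FREE]
Op 6: d = malloc(5) -> d = 0; heap: [0-4 ALLOC][5-16 FREE][17-23 ALLOC][24-26 FREE]
Op 7: e = malloc(8) -> e = 5; heap: [0-4 ALLOC][5-12 ALLOC][13-16 FREE][17-23 ALLOC][24-26 FREE]
Op 8: c = realloc(c, 1) -> c = 17; heap: [0-4 ALLOC][5-12 ALLOC][13-16 FREE][17-17 ALLOC][18-26 FREE]
malloc(21): first-fit scan over [0-4 ALLOC][5-12 ALLOC][13-16 FREE][17-17 ALLOC][18-26 FREE] -> NULL

Answer: NULL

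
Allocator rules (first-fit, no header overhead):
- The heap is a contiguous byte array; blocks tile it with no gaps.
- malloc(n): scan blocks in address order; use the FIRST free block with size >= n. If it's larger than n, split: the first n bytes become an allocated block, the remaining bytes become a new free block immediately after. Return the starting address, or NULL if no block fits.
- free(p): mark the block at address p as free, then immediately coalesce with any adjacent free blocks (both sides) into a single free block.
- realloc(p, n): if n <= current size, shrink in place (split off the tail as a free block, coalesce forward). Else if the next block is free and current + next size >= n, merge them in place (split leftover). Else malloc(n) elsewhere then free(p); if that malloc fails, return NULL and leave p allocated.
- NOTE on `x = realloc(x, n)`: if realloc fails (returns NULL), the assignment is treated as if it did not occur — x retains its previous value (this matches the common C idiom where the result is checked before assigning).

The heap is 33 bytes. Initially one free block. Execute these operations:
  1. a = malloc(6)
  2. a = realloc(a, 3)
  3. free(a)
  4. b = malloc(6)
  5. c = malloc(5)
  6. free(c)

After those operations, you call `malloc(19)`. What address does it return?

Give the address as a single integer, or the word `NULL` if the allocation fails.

Answer: 6

Derivation:
Op 1: a = malloc(6) -> a = 0; heap: [0-5 ALLOC][6-32 FREE]
Op 2: a = realloc(a, 3) -> a = 0; heap: [0-2 ALLOC][3-32 FREE]
Op 3: free(a) -> (freed a); heap: [0-32 FREE]
Op 4: b = malloc(6) -> b = 0; heap: [0-5 ALLOC][6-32 FREE]
Op 5: c = malloc(5) -> c = 6; heap: [0-5 ALLOC][6-10 ALLOC][11-32 FREE]
Op 6: free(c) -> (freed c); heap: [0-5 ALLOC][6-32 FREE]
malloc(19): first-fit scan over [0-5 ALLOC][6-32 FREE] -> 6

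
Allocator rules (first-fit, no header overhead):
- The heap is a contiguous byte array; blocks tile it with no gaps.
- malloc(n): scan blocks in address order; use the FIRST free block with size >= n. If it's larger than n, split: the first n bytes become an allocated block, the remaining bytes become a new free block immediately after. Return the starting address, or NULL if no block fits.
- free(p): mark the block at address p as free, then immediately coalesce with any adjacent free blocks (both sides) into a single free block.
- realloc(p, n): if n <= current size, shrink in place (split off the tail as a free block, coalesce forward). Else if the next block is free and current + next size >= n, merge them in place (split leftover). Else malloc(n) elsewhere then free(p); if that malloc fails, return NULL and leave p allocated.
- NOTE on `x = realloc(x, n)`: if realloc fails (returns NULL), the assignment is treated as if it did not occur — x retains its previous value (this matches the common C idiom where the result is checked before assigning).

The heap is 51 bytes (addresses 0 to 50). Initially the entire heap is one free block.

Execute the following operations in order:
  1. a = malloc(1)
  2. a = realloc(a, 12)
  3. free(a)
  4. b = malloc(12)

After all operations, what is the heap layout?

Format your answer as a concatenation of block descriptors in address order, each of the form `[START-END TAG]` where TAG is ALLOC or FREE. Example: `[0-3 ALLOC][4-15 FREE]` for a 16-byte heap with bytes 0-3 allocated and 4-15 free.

Op 1: a = malloc(1) -> a = 0; heap: [0-0 ALLOC][1-50 FREE]
Op 2: a = realloc(a, 12) -> a = 0; heap: [0-11 ALLOC][12-50 FREE]
Op 3: free(a) -> (freed a); heap: [0-50 FREE]
Op 4: b = malloc(12) -> b = 0; heap: [0-11 ALLOC][12-50 FREE]

Answer: [0-11 ALLOC][12-50 FREE]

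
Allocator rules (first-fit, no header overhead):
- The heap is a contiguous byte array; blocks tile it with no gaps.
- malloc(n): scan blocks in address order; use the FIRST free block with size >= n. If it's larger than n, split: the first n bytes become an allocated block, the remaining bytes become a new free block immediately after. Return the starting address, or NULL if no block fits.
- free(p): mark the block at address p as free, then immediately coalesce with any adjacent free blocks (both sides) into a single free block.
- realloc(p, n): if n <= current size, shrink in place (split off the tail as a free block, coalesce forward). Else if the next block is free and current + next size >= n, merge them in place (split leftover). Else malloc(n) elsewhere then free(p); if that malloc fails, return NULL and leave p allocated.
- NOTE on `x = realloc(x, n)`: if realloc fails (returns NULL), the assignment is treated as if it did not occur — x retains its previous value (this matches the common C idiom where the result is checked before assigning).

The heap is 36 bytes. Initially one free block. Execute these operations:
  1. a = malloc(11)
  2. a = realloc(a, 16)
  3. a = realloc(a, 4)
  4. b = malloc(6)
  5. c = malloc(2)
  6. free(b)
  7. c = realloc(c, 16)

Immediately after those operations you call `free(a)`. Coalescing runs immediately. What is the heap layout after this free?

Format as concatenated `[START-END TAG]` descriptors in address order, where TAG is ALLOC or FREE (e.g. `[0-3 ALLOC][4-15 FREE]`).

Op 1: a = malloc(11) -> a = 0; heap: [0-10 ALLOC][11-35 FREE]
Op 2: a = realloc(a, 16) -> a = 0; heap: [0-15 ALLOC][16-35 FREE]
Op 3: a = realloc(a, 4) -> a = 0; heap: [0-3 ALLOC][4-35 FREE]
Op 4: b = malloc(6) -> b = 4; heap: [0-3 ALLOC][4-9 ALLOC][10-35 FREE]
Op 5: c = malloc(2) -> c = 10; heap: [0-3 ALLOC][4-9 ALLOC][10-11 ALLOC][12-35 FREE]
Op 6: free(b) -> (freed b); heap: [0-3 ALLOC][4-9 FREE][10-11 ALLOC][12-35 FREE]
Op 7: c = realloc(c, 16) -> c = 10; heap: [0-3 ALLOC][4-9 FREE][10-25 ALLOC][26-35 FREE]
free(a): a = 0 -> block [0-3 ALLOC]; mark free, coalesce with adjacent free neighbors -> [0-9 FREE][10-25 ALLOC][26-35 FREE]

Answer: [0-9 FREE][10-25 ALLOC][26-35 FREE]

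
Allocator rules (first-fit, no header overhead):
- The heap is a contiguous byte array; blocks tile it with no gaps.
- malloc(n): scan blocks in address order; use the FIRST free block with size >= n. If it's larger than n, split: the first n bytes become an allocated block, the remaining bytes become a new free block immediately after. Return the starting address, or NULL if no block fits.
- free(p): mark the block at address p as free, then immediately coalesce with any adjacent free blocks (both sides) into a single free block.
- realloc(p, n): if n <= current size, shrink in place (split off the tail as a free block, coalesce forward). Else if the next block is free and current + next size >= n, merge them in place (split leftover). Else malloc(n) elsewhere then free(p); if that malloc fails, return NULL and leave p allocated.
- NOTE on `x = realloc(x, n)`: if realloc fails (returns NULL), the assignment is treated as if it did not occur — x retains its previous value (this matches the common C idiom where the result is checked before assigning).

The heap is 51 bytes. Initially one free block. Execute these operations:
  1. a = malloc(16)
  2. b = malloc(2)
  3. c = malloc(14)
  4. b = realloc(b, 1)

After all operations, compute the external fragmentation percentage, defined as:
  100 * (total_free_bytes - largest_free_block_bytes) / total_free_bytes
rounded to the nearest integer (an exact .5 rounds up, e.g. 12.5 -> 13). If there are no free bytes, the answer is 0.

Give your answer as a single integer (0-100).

Op 1: a = malloc(16) -> a = 0; heap: [0-15 ALLOC][16-50 FREE]
Op 2: b = malloc(2) -> b = 16; heap: [0-15 ALLOC][16-17 ALLOC][18-50 FREE]
Op 3: c = malloc(14) -> c = 18; heap: [0-15 ALLOC][16-17 ALLOC][18-31 ALLOC][32-50 FREE]
Op 4: b = realloc(b, 1) -> b = 16; heap: [0-15 ALLOC][16-16 ALLOC][17-17 FREE][18-31 ALLOC][32-50 FREE]
Free blocks: [1 19] total_free=20 largest=19 -> 100*(20-19)/20 = 100/20 = 5

Answer: 5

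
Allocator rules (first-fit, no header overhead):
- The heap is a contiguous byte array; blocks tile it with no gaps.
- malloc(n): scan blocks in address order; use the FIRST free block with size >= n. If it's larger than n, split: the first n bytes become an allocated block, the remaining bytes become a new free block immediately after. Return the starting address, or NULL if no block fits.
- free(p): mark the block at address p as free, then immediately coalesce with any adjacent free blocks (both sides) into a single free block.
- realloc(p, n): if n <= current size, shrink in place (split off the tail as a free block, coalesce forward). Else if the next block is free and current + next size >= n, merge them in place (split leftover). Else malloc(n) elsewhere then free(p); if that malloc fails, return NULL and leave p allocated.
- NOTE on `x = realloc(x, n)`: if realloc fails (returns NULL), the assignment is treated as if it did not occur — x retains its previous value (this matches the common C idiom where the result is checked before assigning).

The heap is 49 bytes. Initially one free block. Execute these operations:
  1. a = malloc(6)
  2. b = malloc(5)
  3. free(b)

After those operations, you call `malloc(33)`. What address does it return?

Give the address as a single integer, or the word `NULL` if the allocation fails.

Answer: 6

Derivation:
Op 1: a = malloc(6) -> a = 0; heap: [0-5 ALLOC][6-48 FREE]
Op 2: b = malloc(5) -> b = 6; heap: [0-5 ALLOC][6-10 ALLOC][11-48 FREE]
Op 3: free(b) -> (freed b); heap: [0-5 ALLOC][6-48 FREE]
malloc(33): first-fit scan over [0-5 ALLOC][6-48 FREE] -> 6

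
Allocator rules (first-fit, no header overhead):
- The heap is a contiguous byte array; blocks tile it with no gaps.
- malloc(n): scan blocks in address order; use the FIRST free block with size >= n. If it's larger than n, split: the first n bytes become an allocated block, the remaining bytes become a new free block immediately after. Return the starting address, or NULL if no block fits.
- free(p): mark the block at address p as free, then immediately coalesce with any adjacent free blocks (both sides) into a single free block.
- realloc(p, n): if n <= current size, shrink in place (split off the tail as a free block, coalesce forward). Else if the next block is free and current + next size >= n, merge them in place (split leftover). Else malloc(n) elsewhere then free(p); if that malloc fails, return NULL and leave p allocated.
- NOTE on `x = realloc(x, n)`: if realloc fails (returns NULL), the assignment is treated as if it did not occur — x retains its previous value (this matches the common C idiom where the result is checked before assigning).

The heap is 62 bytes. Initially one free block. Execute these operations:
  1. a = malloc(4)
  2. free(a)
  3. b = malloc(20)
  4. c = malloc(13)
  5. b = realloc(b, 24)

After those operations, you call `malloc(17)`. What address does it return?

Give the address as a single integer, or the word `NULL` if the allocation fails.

Answer: 0

Derivation:
Op 1: a = malloc(4) -> a = 0; heap: [0-3 ALLOC][4-61 FREE]
Op 2: free(a) -> (freed a); heap: [0-61 FREE]
Op 3: b = malloc(20) -> b = 0; heap: [0-19 ALLOC][20-61 FREE]
Op 4: c = malloc(13) -> c = 20; heap: [0-19 ALLOC][20-32 ALLOC][33-61 FREE]
Op 5: b = realloc(b, 24) -> b = 33; heap: [0-19 FREE][20-32 ALLOC][33-56 ALLOC][57-61 FREE]
malloc(17): first-fit scan over [0-19 FREE][20-32 ALLOC][33-56 ALLOC][57-61 FREE] -> 0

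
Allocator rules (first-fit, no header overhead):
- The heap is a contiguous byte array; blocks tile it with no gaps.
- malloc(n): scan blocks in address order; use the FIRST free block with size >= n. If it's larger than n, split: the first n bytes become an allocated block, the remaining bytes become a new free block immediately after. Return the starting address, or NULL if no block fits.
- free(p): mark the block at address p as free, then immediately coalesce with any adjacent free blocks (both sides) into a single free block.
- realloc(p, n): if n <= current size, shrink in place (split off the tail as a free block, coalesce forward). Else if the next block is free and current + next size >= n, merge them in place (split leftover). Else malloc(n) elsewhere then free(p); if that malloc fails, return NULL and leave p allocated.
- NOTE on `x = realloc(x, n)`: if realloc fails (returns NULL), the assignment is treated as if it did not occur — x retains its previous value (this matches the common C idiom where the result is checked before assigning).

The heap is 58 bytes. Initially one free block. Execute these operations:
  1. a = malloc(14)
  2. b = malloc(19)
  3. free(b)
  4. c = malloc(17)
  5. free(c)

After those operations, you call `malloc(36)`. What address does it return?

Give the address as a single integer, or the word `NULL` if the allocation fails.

Op 1: a = malloc(14) -> a = 0; heap: [0-13 ALLOC][14-57 FREE]
Op 2: b = malloc(19) -> b = 14; heap: [0-13 ALLOC][14-32 ALLOC][33-57 FREE]
Op 3: free(b) -> (freed b); heap: [0-13 ALLOC][14-57 FREE]
Op 4: c = malloc(17) -> c = 14; heap: [0-13 ALLOC][14-30 ALLOC][31-57 FREE]
Op 5: free(c) -> (freed c); heap: [0-13 ALLOC][14-57 FREE]
malloc(36): first-fit scan over [0-13 ALLOC][14-57 FREE] -> 14

Answer: 14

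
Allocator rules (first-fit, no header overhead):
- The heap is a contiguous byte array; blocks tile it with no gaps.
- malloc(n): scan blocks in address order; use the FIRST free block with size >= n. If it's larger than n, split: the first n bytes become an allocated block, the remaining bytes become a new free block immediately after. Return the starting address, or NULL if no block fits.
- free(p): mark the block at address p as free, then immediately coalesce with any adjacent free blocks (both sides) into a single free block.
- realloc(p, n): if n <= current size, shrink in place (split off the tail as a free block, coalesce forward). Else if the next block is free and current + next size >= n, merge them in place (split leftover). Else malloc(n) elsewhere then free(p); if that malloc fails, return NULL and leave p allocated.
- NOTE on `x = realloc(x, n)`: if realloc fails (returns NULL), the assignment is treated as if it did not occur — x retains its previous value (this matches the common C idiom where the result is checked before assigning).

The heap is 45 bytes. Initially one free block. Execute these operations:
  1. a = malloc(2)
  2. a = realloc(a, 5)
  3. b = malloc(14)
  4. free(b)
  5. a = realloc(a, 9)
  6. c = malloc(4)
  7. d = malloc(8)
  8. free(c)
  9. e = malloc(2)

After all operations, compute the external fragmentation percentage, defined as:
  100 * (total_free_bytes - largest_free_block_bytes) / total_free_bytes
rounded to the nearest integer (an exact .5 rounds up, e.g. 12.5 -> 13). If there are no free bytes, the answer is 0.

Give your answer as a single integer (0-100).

Op 1: a = malloc(2) -> a = 0; heap: [0-1 ALLOC][2-44 FREE]
Op 2: a = realloc(a, 5) -> a = 0; heap: [0-4 ALLOC][5-44 FREE]
Op 3: b = malloc(14) -> b = 5; heap: [0-4 ALLOC][5-18 ALLOC][19-44 FREE]
Op 4: free(b) -> (freed b); heap: [0-4 ALLOC][5-44 FREE]
Op 5: a = realloc(a, 9) -> a = 0; heap: [0-8 ALLOC][9-44 FREE]
Op 6: c = malloc(4) -> c = 9; heap: [0-8 ALLOC][9-12 ALLOC][13-44 FREE]
Op 7: d = malloc(8) -> d = 13; heap: [0-8 ALLOC][9-12 ALLOC][13-20 ALLOC][21-44 FREE]
Op 8: free(c) -> (freed c); heap: [0-8 ALLOC][9-12 FREE][13-20 ALLOC][21-44 FREE]
Op 9: e = malloc(2) -> e = 9; heap: [0-8 ALLOC][9-10 ALLOC][11-12 FREE][13-20 ALLOC][21-44 FREE]
Free blocks: [2 24] total_free=26 largest=24 -> 100*(26-24)/26 = 200/26 ≈ 7.692 -> rounds to 8

Answer: 8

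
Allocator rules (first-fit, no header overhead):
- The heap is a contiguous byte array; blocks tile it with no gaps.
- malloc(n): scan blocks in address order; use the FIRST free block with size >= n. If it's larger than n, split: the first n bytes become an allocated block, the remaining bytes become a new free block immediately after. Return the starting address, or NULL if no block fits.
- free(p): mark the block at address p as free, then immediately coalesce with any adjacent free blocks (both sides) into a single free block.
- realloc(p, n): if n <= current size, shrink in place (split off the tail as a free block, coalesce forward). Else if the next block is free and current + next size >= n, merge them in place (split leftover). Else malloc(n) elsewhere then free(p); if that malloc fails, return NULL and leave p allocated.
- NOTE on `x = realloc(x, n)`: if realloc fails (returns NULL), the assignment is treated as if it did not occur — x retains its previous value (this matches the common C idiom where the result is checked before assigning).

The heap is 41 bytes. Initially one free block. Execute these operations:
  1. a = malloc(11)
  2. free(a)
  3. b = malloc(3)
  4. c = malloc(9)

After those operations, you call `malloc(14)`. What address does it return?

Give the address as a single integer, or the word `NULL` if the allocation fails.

Answer: 12

Derivation:
Op 1: a = malloc(11) -> a = 0; heap: [0-10 ALLOC][11-40 FREE]
Op 2: free(a) -> (freed a); heap: [0-40 FREE]
Op 3: b = malloc(3) -> b = 0; heap: [0-2 ALLOC][3-40 FREE]
Op 4: c = malloc(9) -> c = 3; heap: [0-2 ALLOC][3-11 ALLOC][12-40 FREE]
malloc(14): first-fit scan over [0-2 ALLOC][3-11 ALLOC][12-40 FREE] -> 12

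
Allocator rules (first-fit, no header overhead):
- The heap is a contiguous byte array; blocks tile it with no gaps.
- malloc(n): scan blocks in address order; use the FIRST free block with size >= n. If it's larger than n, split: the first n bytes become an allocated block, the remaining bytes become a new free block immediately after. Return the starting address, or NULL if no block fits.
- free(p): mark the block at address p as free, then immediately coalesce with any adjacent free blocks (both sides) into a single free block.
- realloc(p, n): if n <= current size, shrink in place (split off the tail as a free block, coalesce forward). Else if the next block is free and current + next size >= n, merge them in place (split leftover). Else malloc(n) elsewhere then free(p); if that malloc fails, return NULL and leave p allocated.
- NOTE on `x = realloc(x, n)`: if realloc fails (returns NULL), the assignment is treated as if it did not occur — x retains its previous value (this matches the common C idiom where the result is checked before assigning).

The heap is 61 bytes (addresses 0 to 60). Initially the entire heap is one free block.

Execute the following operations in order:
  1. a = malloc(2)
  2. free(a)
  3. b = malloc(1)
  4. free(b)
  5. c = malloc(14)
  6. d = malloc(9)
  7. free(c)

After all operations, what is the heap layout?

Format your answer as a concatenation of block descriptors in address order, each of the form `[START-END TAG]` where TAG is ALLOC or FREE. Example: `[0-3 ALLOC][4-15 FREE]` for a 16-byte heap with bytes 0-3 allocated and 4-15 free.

Answer: [0-13 FREE][14-22 ALLOC][23-60 FREE]

Derivation:
Op 1: a = malloc(2) -> a = 0; heap: [0-1 ALLOC][2-60 FREE]
Op 2: free(a) -> (freed a); heap: [0-60 FREE]
Op 3: b = malloc(1) -> b = 0; heap: [0-0 ALLOC][1-60 FREE]
Op 4: free(b) -> (freed b); heap: [0-60 FREE]
Op 5: c = malloc(14) -> c = 0; heap: [0-13 ALLOC][14-60 FREE]
Op 6: d = malloc(9) -> d = 14; heap: [0-13 ALLOC][14-22 ALLOC][23-60 FREE]
Op 7: free(c) -> (freed c); heap: [0-13 FREE][14-22 ALLOC][23-60 FREE]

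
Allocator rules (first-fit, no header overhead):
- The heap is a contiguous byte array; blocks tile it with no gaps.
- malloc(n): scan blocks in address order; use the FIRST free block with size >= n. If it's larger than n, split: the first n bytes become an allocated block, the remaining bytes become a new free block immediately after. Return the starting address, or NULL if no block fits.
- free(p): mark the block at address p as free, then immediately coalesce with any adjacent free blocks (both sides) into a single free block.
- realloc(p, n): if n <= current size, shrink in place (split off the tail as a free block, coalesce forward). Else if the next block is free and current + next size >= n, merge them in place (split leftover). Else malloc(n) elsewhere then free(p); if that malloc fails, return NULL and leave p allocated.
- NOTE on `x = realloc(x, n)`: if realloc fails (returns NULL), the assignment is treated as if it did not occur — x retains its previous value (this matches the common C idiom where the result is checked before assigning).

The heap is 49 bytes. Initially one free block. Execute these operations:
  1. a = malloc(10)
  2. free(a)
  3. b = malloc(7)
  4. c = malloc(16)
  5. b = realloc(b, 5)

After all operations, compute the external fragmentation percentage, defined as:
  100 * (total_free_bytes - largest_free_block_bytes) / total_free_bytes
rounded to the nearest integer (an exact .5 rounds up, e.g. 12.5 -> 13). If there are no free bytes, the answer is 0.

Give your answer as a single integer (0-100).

Op 1: a = malloc(10) -> a = 0; heap: [0-9 ALLOC][10-48 FREE]
Op 2: free(a) -> (freed a); heap: [0-48 FREE]
Op 3: b = malloc(7) -> b = 0; heap: [0-6 ALLOC][7-48 FREE]
Op 4: c = malloc(16) -> c = 7; heap: [0-6 ALLOC][7-22 ALLOC][23-48 FREE]
Op 5: b = realloc(b, 5) -> b = 0; heap: [0-4 ALLOC][5-6 FREE][7-22 ALLOC][23-48 FREE]
Free blocks: [2 26] total_free=28 largest=26 -> 100*(28-26)/28 = 200/28 ≈ 7.143 -> rounds to 7

Answer: 7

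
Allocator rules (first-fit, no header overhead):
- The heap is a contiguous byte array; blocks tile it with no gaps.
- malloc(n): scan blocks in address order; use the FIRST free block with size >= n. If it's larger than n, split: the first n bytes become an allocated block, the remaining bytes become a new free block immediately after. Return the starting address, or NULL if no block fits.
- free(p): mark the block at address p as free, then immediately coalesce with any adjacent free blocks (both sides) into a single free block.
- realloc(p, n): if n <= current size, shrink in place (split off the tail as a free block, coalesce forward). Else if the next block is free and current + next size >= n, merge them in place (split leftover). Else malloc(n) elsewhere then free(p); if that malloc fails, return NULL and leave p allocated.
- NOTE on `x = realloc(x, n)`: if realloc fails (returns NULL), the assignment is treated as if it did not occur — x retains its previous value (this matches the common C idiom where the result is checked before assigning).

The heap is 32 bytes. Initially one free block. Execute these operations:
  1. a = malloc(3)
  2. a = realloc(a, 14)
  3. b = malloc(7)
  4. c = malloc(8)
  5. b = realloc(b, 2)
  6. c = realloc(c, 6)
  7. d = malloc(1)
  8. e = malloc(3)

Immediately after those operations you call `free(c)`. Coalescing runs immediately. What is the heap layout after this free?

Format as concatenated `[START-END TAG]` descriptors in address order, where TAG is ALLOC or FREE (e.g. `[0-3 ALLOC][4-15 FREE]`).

Answer: [0-13 ALLOC][14-15 ALLOC][16-16 ALLOC][17-19 ALLOC][20-31 FREE]

Derivation:
Op 1: a = malloc(3) -> a = 0; heap: [0-2 ALLOC][3-31 FREE]
Op 2: a = realloc(a, 14) -> a = 0; heap: [0-13 ALLOC][14-31 FREE]
Op 3: b = malloc(7) -> b = 14; heap: [0-13 ALLOC][14-20 ALLOC][21-31 FREE]
Op 4: c = malloc(8) -> c = 21; heap: [0-13 ALLOC][14-20 ALLOC][21-28 ALLOC][29-31 FREE]
Op 5: b = realloc(b, 2) -> b = 14; heap: [0-13 ALLOC][14-15 ALLOC][16-20 FREE][21-28 ALLOC][29-31 FREE]
Op 6: c = realloc(c, 6) -> c = 21; heap: [0-13 ALLOC][14-15 ALLOC][16-20 FREE][21-26 ALLOC][27-31 FREE]
Op 7: d = malloc(1) -> d = 16; heap: [0-13 ALLOC][14-15 ALLOC][16-16 ALLOC][17-20 FREE][21-26 ALLOC][27-31 FREE]
Op 8: e = malloc(3) -> e = 17; heap: [0-13 ALLOC][14-15 ALLOC][16-16 ALLOC][17-19 ALLOC][20-20 FREE][21-26 ALLOC][27-31 FREE]
free(c): c = 21 -> block [21-26 ALLOC]; mark free, coalesce with adjacent free neighbors -> [0-13 ALLOC][14-15 ALLOC][16-16 ALLOC][17-19 ALLOC][20-31 FREE]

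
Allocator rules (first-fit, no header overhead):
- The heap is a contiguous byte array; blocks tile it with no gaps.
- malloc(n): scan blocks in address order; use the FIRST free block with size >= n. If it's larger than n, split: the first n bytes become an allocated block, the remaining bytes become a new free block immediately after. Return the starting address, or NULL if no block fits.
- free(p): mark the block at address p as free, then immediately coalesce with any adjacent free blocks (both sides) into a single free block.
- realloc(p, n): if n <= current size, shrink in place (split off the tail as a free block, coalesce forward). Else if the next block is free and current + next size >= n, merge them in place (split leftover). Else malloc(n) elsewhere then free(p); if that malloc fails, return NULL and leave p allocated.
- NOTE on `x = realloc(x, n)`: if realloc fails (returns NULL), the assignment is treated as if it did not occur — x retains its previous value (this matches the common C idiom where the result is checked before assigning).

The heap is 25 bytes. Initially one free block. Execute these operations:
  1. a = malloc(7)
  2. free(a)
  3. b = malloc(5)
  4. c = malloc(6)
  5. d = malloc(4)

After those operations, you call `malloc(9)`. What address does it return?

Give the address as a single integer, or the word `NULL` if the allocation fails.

Answer: 15

Derivation:
Op 1: a = malloc(7) -> a = 0; heap: [0-6 ALLOC][7-24 FREE]
Op 2: free(a) -> (freed a); heap: [0-24 FREE]
Op 3: b = malloc(5) -> b = 0; heap: [0-4 ALLOC][5-24 FREE]
Op 4: c = malloc(6) -> c = 5; heap: [0-4 ALLOC][5-10 ALLOC][11-24 FREE]
Op 5: d = malloc(4) -> d = 11; heap: [0-4 ALLOC][5-10 ALLOC][11-14 ALLOC][15-24 FREE]
malloc(9): first-fit scan over [0-4 ALLOC][5-10 ALLOC][11-14 ALLOC][15-24 FREE] -> 15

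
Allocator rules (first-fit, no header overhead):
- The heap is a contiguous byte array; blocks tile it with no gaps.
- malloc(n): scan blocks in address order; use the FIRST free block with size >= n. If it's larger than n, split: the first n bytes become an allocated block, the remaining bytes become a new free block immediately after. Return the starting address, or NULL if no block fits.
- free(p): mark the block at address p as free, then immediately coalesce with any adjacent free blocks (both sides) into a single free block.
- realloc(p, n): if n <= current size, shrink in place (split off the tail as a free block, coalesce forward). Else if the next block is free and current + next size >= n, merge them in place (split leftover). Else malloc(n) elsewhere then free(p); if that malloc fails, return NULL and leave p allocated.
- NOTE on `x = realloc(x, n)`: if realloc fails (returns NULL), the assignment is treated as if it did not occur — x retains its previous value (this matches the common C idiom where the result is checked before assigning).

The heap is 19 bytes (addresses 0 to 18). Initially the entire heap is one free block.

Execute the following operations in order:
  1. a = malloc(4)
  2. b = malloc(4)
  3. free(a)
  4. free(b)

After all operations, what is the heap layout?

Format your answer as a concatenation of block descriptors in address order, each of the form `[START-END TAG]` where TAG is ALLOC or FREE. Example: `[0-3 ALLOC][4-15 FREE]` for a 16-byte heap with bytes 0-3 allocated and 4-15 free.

Answer: [0-18 FREE]

Derivation:
Op 1: a = malloc(4) -> a = 0; heap: [0-3 ALLOC][4-18 FREE]
Op 2: b = malloc(4) -> b = 4; heap: [0-3 ALLOC][4-7 ALLOC][8-18 FREE]
Op 3: free(a) -> (freed a); heap: [0-3 FREE][4-7 ALLOC][8-18 FREE]
Op 4: free(b) -> (freed b); heap: [0-18 FREE]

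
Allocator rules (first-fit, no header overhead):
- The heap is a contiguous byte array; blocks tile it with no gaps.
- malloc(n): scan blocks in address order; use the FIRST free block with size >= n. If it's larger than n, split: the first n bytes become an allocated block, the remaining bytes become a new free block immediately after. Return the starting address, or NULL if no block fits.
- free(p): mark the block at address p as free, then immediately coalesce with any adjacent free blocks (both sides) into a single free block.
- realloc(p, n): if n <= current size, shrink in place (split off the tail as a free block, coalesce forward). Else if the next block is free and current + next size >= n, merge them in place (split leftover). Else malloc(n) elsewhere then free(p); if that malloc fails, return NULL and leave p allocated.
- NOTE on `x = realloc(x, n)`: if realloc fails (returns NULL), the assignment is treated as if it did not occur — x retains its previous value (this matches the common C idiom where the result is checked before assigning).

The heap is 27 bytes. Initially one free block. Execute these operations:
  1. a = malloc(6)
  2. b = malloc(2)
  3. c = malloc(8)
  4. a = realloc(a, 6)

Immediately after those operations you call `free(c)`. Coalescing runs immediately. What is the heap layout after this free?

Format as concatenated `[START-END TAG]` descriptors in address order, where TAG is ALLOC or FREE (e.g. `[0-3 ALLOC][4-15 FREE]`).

Op 1: a = malloc(6) -> a = 0; heap: [0-5 ALLOC][6-26 FREE]
Op 2: b = malloc(2) -> b = 6; heap: [0-5 ALLOC][6-7 ALLOC][8-26 FREE]
Op 3: c = malloc(8) -> c = 8; heap: [0-5 ALLOC][6-7 ALLOC][8-15 ALLOC][16-26 FREE]
Op 4: a = realloc(a, 6) -> a = 0; heap: [0-5 ALLOC][6-7 ALLOC][8-15 ALLOC][16-26 FREE]
free(c): c = 8 -> block [8-15 ALLOC]; mark free, coalesce with adjacent free neighbors -> [0-5 ALLOC][6-7 ALLOC][8-26 FREE]

Answer: [0-5 ALLOC][6-7 ALLOC][8-26 FREE]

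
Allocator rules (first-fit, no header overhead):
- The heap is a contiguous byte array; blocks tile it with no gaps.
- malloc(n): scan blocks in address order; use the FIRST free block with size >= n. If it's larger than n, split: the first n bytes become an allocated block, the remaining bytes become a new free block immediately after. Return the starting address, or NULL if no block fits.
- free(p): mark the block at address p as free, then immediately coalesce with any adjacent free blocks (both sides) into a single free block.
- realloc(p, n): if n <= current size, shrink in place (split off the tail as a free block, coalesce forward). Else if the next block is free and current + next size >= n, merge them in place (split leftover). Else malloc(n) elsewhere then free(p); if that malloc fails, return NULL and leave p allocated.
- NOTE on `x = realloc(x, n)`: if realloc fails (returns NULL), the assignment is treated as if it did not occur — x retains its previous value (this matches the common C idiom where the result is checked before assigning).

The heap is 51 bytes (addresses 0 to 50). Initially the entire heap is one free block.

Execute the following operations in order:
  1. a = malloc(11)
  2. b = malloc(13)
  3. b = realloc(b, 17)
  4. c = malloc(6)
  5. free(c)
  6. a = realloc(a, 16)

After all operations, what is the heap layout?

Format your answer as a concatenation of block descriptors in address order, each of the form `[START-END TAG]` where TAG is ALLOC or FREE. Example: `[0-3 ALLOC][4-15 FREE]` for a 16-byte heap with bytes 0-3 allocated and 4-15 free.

Op 1: a = malloc(11) -> a = 0; heap: [0-10 ALLOC][11-50 FREE]
Op 2: b = malloc(13) -> b = 11; heap: [0-10 ALLOC][11-23 ALLOC][24-50 FREE]
Op 3: b = realloc(b, 17) -> b = 11; heap: [0-10 ALLOC][11-27 ALLOC][28-50 FREE]
Op 4: c = malloc(6) -> c = 28; heap: [0-10 ALLOC][11-27 ALLOC][28-33 ALLOC][34-50 FREE]
Op 5: free(c) -> (freed c); heap: [0-10 ALLOC][11-27 ALLOC][28-50 FREE]
Op 6: a = realloc(a, 16) -> a = 28; heap: [0-10 FREE][11-27 ALLOC][28-43 ALLOC][44-50 FREE]

Answer: [0-10 FREE][11-27 ALLOC][28-43 ALLOC][44-50 FREE]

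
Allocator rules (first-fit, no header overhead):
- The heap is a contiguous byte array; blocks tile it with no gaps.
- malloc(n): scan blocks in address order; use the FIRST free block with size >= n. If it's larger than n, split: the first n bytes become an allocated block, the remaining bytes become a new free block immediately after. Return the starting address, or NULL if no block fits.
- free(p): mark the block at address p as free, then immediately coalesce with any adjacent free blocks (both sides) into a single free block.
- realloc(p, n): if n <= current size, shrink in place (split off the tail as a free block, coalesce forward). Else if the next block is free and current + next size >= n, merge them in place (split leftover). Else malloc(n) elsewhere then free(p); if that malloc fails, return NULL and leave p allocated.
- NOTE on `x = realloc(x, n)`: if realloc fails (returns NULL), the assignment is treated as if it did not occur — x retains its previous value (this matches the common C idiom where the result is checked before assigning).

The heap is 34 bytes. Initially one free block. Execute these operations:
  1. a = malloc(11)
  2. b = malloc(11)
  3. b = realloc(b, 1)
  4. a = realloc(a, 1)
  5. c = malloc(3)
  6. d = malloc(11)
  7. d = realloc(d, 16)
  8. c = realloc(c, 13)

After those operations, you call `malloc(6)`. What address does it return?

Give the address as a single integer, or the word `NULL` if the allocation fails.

Answer: 4

Derivation:
Op 1: a = malloc(11) -> a = 0; heap: [0-10 ALLOC][11-33 FREE]
Op 2: b = malloc(11) -> b = 11; heap: [0-10 ALLOC][11-21 ALLOC][22-33 FREE]
Op 3: b = realloc(b, 1) -> b = 11; heap: [0-10 ALLOC][11-11 ALLOC][12-33 FREE]
Op 4: a = realloc(a, 1) -> a = 0; heap: [0-0 ALLOC][1-10 FREE][11-11 ALLOC][12-33 FREE]
Op 5: c = malloc(3) -> c = 1; heap: [0-0 ALLOC][1-3 ALLOC][4-10 FREE][11-11 ALLOC][12-33 FREE]
Op 6: d = malloc(11) -> d = 12; heap: [0-0 ALLOC][1-3 ALLOC][4-10 FREE][11-11 ALLOC][12-22 ALLOC][23-33 FREE]
Op 7: d = realloc(d, 16) -> d = 12; heap: [0-0 ALLOC][1-3 ALLOC][4-10 FREE][11-11 ALLOC][12-27 ALLOC][28-33 FREE]
Op 8: c = realloc(c, 13) -> NULL (c unchanged); heap: [0-0 ALLOC][1-3 ALLOC][4-10 FREE][11-11 ALLOC][12-27 ALLOC][28-33 FREE]
malloc(6): first-fit scan over [0-0 ALLOC][1-3 ALLOC][4-10 FREE][11-11 ALLOC][12-27 ALLOC][28-33 FREE] -> 4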